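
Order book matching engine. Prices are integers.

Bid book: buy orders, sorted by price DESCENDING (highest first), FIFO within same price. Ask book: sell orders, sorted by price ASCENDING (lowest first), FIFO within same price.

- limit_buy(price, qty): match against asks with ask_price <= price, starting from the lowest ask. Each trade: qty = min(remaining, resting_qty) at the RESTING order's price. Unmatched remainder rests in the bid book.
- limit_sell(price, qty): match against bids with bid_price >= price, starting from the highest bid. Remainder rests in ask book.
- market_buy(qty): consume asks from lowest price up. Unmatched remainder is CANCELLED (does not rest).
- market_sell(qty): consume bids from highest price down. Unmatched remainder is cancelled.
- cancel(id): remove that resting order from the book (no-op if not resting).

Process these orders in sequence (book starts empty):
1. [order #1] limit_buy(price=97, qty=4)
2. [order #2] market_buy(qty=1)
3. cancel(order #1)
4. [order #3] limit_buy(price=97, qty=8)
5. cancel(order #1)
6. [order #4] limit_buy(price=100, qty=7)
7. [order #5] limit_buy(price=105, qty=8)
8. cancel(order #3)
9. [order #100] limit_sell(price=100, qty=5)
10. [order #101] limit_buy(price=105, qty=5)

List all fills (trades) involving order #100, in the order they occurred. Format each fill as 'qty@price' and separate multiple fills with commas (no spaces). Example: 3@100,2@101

After op 1 [order #1] limit_buy(price=97, qty=4): fills=none; bids=[#1:4@97] asks=[-]
After op 2 [order #2] market_buy(qty=1): fills=none; bids=[#1:4@97] asks=[-]
After op 3 cancel(order #1): fills=none; bids=[-] asks=[-]
After op 4 [order #3] limit_buy(price=97, qty=8): fills=none; bids=[#3:8@97] asks=[-]
After op 5 cancel(order #1): fills=none; bids=[#3:8@97] asks=[-]
After op 6 [order #4] limit_buy(price=100, qty=7): fills=none; bids=[#4:7@100 #3:8@97] asks=[-]
After op 7 [order #5] limit_buy(price=105, qty=8): fills=none; bids=[#5:8@105 #4:7@100 #3:8@97] asks=[-]
After op 8 cancel(order #3): fills=none; bids=[#5:8@105 #4:7@100] asks=[-]
After op 9 [order #100] limit_sell(price=100, qty=5): fills=#5x#100:5@105; bids=[#5:3@105 #4:7@100] asks=[-]
After op 10 [order #101] limit_buy(price=105, qty=5): fills=none; bids=[#5:3@105 #101:5@105 #4:7@100] asks=[-]

Answer: 5@105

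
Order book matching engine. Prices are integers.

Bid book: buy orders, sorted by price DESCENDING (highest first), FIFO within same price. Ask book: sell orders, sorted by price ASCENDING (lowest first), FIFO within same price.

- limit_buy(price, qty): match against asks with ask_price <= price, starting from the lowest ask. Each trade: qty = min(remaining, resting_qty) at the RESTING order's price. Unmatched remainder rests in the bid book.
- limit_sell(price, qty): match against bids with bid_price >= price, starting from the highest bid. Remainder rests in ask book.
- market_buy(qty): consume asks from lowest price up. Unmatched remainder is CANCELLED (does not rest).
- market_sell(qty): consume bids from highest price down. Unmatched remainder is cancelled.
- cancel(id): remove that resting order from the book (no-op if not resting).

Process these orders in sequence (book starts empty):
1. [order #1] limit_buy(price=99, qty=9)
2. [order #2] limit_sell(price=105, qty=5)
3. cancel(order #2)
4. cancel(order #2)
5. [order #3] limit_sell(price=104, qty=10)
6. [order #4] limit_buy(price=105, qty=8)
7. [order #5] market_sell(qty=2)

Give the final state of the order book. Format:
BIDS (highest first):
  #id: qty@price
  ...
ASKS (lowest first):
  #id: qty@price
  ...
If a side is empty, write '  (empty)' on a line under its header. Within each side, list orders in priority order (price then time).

Answer: BIDS (highest first):
  #1: 7@99
ASKS (lowest first):
  #3: 2@104

Derivation:
After op 1 [order #1] limit_buy(price=99, qty=9): fills=none; bids=[#1:9@99] asks=[-]
After op 2 [order #2] limit_sell(price=105, qty=5): fills=none; bids=[#1:9@99] asks=[#2:5@105]
After op 3 cancel(order #2): fills=none; bids=[#1:9@99] asks=[-]
After op 4 cancel(order #2): fills=none; bids=[#1:9@99] asks=[-]
After op 5 [order #3] limit_sell(price=104, qty=10): fills=none; bids=[#1:9@99] asks=[#3:10@104]
After op 6 [order #4] limit_buy(price=105, qty=8): fills=#4x#3:8@104; bids=[#1:9@99] asks=[#3:2@104]
After op 7 [order #5] market_sell(qty=2): fills=#1x#5:2@99; bids=[#1:7@99] asks=[#3:2@104]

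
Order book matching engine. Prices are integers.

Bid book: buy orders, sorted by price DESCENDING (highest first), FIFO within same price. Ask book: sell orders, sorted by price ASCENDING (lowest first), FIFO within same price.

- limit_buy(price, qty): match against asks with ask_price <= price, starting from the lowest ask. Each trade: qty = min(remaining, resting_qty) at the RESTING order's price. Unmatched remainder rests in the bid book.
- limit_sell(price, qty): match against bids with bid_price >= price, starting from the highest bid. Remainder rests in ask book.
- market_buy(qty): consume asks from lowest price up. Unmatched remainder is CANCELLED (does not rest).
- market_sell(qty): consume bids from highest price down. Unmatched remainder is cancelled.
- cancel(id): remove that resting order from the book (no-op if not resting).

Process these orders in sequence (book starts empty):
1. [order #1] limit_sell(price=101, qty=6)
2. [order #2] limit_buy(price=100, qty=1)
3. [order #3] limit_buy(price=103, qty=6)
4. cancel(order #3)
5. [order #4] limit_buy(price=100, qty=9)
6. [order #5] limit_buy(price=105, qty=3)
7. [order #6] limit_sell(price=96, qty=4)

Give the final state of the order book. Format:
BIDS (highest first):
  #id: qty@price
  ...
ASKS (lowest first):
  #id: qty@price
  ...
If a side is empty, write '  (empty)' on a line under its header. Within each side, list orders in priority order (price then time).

Answer: BIDS (highest first):
  #4: 9@100
ASKS (lowest first):
  (empty)

Derivation:
After op 1 [order #1] limit_sell(price=101, qty=6): fills=none; bids=[-] asks=[#1:6@101]
After op 2 [order #2] limit_buy(price=100, qty=1): fills=none; bids=[#2:1@100] asks=[#1:6@101]
After op 3 [order #3] limit_buy(price=103, qty=6): fills=#3x#1:6@101; bids=[#2:1@100] asks=[-]
After op 4 cancel(order #3): fills=none; bids=[#2:1@100] asks=[-]
After op 5 [order #4] limit_buy(price=100, qty=9): fills=none; bids=[#2:1@100 #4:9@100] asks=[-]
After op 6 [order #5] limit_buy(price=105, qty=3): fills=none; bids=[#5:3@105 #2:1@100 #4:9@100] asks=[-]
After op 7 [order #6] limit_sell(price=96, qty=4): fills=#5x#6:3@105 #2x#6:1@100; bids=[#4:9@100] asks=[-]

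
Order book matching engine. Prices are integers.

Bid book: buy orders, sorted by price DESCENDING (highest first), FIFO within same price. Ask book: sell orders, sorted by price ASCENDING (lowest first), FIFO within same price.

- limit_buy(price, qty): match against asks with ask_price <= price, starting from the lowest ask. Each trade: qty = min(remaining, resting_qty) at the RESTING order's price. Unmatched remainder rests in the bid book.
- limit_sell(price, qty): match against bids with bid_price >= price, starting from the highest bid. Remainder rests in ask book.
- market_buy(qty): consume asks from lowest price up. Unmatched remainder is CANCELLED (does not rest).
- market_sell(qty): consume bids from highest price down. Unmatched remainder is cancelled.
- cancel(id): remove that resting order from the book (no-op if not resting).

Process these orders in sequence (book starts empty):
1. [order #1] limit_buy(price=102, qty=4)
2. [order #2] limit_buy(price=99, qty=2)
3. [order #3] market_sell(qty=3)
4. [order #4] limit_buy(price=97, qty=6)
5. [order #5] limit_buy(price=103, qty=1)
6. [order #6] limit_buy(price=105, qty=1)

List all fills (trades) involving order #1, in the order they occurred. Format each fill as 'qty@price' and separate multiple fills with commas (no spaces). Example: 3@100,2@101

Answer: 3@102

Derivation:
After op 1 [order #1] limit_buy(price=102, qty=4): fills=none; bids=[#1:4@102] asks=[-]
After op 2 [order #2] limit_buy(price=99, qty=2): fills=none; bids=[#1:4@102 #2:2@99] asks=[-]
After op 3 [order #3] market_sell(qty=3): fills=#1x#3:3@102; bids=[#1:1@102 #2:2@99] asks=[-]
After op 4 [order #4] limit_buy(price=97, qty=6): fills=none; bids=[#1:1@102 #2:2@99 #4:6@97] asks=[-]
After op 5 [order #5] limit_buy(price=103, qty=1): fills=none; bids=[#5:1@103 #1:1@102 #2:2@99 #4:6@97] asks=[-]
After op 6 [order #6] limit_buy(price=105, qty=1): fills=none; bids=[#6:1@105 #5:1@103 #1:1@102 #2:2@99 #4:6@97] asks=[-]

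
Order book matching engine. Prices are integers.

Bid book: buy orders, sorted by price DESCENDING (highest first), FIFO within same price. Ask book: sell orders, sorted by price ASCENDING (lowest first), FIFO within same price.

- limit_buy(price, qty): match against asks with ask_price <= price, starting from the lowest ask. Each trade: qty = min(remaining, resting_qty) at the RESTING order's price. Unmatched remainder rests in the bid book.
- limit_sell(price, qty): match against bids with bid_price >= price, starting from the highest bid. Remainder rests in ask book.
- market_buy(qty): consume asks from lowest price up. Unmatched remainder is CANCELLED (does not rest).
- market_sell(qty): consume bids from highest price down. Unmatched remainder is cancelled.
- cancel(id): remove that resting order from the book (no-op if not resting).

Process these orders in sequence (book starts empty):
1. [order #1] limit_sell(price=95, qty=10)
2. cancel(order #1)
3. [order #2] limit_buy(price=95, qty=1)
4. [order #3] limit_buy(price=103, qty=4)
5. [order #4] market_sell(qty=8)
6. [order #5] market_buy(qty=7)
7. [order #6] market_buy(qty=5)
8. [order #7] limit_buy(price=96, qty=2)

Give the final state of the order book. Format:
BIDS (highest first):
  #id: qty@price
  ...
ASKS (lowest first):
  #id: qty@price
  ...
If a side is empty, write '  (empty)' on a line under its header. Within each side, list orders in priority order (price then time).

Answer: BIDS (highest first):
  #7: 2@96
ASKS (lowest first):
  (empty)

Derivation:
After op 1 [order #1] limit_sell(price=95, qty=10): fills=none; bids=[-] asks=[#1:10@95]
After op 2 cancel(order #1): fills=none; bids=[-] asks=[-]
After op 3 [order #2] limit_buy(price=95, qty=1): fills=none; bids=[#2:1@95] asks=[-]
After op 4 [order #3] limit_buy(price=103, qty=4): fills=none; bids=[#3:4@103 #2:1@95] asks=[-]
After op 5 [order #4] market_sell(qty=8): fills=#3x#4:4@103 #2x#4:1@95; bids=[-] asks=[-]
After op 6 [order #5] market_buy(qty=7): fills=none; bids=[-] asks=[-]
After op 7 [order #6] market_buy(qty=5): fills=none; bids=[-] asks=[-]
After op 8 [order #7] limit_buy(price=96, qty=2): fills=none; bids=[#7:2@96] asks=[-]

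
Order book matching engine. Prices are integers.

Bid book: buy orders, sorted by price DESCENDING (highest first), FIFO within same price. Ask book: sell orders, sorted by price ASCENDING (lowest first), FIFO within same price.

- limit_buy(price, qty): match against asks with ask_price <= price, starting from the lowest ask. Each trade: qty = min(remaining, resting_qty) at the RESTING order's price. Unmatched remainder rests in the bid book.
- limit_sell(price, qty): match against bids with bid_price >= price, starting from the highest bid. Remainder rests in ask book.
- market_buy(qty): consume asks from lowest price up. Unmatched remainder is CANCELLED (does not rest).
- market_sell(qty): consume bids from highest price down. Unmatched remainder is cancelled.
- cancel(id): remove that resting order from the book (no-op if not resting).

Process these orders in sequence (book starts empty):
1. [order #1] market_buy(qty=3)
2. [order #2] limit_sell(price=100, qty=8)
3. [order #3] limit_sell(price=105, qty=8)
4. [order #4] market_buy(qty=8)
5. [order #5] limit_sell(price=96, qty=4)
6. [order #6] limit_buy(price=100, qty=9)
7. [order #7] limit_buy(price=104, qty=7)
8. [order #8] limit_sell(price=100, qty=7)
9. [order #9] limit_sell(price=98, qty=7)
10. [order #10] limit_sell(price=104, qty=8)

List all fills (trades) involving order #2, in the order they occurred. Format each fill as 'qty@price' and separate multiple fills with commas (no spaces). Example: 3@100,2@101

After op 1 [order #1] market_buy(qty=3): fills=none; bids=[-] asks=[-]
After op 2 [order #2] limit_sell(price=100, qty=8): fills=none; bids=[-] asks=[#2:8@100]
After op 3 [order #3] limit_sell(price=105, qty=8): fills=none; bids=[-] asks=[#2:8@100 #3:8@105]
After op 4 [order #4] market_buy(qty=8): fills=#4x#2:8@100; bids=[-] asks=[#3:8@105]
After op 5 [order #5] limit_sell(price=96, qty=4): fills=none; bids=[-] asks=[#5:4@96 #3:8@105]
After op 6 [order #6] limit_buy(price=100, qty=9): fills=#6x#5:4@96; bids=[#6:5@100] asks=[#3:8@105]
After op 7 [order #7] limit_buy(price=104, qty=7): fills=none; bids=[#7:7@104 #6:5@100] asks=[#3:8@105]
After op 8 [order #8] limit_sell(price=100, qty=7): fills=#7x#8:7@104; bids=[#6:5@100] asks=[#3:8@105]
After op 9 [order #9] limit_sell(price=98, qty=7): fills=#6x#9:5@100; bids=[-] asks=[#9:2@98 #3:8@105]
After op 10 [order #10] limit_sell(price=104, qty=8): fills=none; bids=[-] asks=[#9:2@98 #10:8@104 #3:8@105]

Answer: 8@100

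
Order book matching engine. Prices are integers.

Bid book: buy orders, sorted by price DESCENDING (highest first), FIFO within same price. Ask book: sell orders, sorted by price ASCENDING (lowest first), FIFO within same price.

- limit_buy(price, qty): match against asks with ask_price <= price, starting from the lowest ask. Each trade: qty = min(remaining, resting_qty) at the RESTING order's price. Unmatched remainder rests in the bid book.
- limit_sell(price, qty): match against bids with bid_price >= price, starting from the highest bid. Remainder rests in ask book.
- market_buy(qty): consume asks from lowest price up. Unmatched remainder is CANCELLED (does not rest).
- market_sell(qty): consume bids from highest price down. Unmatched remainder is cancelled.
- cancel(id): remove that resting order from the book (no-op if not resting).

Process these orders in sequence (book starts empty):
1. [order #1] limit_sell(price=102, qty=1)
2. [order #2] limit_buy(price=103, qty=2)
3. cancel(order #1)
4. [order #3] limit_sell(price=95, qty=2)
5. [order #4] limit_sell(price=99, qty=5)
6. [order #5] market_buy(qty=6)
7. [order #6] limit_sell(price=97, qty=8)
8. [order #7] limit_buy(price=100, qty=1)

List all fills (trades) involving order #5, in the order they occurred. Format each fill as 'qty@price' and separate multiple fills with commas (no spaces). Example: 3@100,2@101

After op 1 [order #1] limit_sell(price=102, qty=1): fills=none; bids=[-] asks=[#1:1@102]
After op 2 [order #2] limit_buy(price=103, qty=2): fills=#2x#1:1@102; bids=[#2:1@103] asks=[-]
After op 3 cancel(order #1): fills=none; bids=[#2:1@103] asks=[-]
After op 4 [order #3] limit_sell(price=95, qty=2): fills=#2x#3:1@103; bids=[-] asks=[#3:1@95]
After op 5 [order #4] limit_sell(price=99, qty=5): fills=none; bids=[-] asks=[#3:1@95 #4:5@99]
After op 6 [order #5] market_buy(qty=6): fills=#5x#3:1@95 #5x#4:5@99; bids=[-] asks=[-]
After op 7 [order #6] limit_sell(price=97, qty=8): fills=none; bids=[-] asks=[#6:8@97]
After op 8 [order #7] limit_buy(price=100, qty=1): fills=#7x#6:1@97; bids=[-] asks=[#6:7@97]

Answer: 1@95,5@99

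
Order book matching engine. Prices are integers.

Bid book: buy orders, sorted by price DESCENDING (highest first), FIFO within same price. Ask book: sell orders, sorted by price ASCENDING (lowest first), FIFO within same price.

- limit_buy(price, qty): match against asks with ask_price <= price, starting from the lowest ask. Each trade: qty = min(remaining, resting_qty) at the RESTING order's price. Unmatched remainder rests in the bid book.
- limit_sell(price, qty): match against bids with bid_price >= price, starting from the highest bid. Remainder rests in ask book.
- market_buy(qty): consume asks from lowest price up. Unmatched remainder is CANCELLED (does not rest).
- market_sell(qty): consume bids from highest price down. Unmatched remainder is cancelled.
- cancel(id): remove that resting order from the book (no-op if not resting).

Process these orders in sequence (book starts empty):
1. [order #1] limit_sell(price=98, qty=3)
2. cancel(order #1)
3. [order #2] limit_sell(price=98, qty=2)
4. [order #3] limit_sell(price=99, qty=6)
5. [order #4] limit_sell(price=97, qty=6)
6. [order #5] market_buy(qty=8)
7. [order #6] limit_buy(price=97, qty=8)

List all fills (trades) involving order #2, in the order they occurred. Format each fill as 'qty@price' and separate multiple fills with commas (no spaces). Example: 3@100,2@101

Answer: 2@98

Derivation:
After op 1 [order #1] limit_sell(price=98, qty=3): fills=none; bids=[-] asks=[#1:3@98]
After op 2 cancel(order #1): fills=none; bids=[-] asks=[-]
After op 3 [order #2] limit_sell(price=98, qty=2): fills=none; bids=[-] asks=[#2:2@98]
After op 4 [order #3] limit_sell(price=99, qty=6): fills=none; bids=[-] asks=[#2:2@98 #3:6@99]
After op 5 [order #4] limit_sell(price=97, qty=6): fills=none; bids=[-] asks=[#4:6@97 #2:2@98 #3:6@99]
After op 6 [order #5] market_buy(qty=8): fills=#5x#4:6@97 #5x#2:2@98; bids=[-] asks=[#3:6@99]
After op 7 [order #6] limit_buy(price=97, qty=8): fills=none; bids=[#6:8@97] asks=[#3:6@99]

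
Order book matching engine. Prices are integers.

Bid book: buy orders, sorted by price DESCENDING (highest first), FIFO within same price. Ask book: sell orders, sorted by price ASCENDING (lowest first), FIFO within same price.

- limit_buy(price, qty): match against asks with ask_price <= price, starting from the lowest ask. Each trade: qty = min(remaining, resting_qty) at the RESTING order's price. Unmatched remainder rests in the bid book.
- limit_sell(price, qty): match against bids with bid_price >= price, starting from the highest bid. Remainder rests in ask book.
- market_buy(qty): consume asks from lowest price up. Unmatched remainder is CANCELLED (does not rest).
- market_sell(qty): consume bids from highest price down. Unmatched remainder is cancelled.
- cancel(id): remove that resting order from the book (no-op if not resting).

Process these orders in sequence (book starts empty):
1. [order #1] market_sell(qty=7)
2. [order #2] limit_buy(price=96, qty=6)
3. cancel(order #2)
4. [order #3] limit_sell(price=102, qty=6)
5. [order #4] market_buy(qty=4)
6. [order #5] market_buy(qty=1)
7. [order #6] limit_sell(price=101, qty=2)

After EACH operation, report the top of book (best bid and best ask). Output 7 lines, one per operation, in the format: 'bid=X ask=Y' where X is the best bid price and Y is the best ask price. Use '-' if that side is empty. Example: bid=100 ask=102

Answer: bid=- ask=-
bid=96 ask=-
bid=- ask=-
bid=- ask=102
bid=- ask=102
bid=- ask=102
bid=- ask=101

Derivation:
After op 1 [order #1] market_sell(qty=7): fills=none; bids=[-] asks=[-]
After op 2 [order #2] limit_buy(price=96, qty=6): fills=none; bids=[#2:6@96] asks=[-]
After op 3 cancel(order #2): fills=none; bids=[-] asks=[-]
After op 4 [order #3] limit_sell(price=102, qty=6): fills=none; bids=[-] asks=[#3:6@102]
After op 5 [order #4] market_buy(qty=4): fills=#4x#3:4@102; bids=[-] asks=[#3:2@102]
After op 6 [order #5] market_buy(qty=1): fills=#5x#3:1@102; bids=[-] asks=[#3:1@102]
After op 7 [order #6] limit_sell(price=101, qty=2): fills=none; bids=[-] asks=[#6:2@101 #3:1@102]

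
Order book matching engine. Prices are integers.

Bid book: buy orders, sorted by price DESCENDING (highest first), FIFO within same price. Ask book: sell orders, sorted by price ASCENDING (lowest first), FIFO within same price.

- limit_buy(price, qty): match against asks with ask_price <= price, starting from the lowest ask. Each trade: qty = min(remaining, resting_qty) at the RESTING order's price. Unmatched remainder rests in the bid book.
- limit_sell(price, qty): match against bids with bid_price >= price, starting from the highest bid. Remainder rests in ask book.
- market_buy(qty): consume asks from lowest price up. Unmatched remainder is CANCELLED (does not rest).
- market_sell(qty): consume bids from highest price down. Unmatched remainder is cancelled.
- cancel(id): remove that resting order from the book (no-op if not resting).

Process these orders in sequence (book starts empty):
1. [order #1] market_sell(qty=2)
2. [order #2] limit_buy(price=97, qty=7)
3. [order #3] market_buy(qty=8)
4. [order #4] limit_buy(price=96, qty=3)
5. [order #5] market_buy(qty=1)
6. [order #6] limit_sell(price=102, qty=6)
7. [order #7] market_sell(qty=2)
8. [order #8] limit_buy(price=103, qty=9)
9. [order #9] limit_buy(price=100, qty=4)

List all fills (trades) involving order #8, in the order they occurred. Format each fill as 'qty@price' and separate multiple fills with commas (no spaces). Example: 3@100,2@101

After op 1 [order #1] market_sell(qty=2): fills=none; bids=[-] asks=[-]
After op 2 [order #2] limit_buy(price=97, qty=7): fills=none; bids=[#2:7@97] asks=[-]
After op 3 [order #3] market_buy(qty=8): fills=none; bids=[#2:7@97] asks=[-]
After op 4 [order #4] limit_buy(price=96, qty=3): fills=none; bids=[#2:7@97 #4:3@96] asks=[-]
After op 5 [order #5] market_buy(qty=1): fills=none; bids=[#2:7@97 #4:3@96] asks=[-]
After op 6 [order #6] limit_sell(price=102, qty=6): fills=none; bids=[#2:7@97 #4:3@96] asks=[#6:6@102]
After op 7 [order #7] market_sell(qty=2): fills=#2x#7:2@97; bids=[#2:5@97 #4:3@96] asks=[#6:6@102]
After op 8 [order #8] limit_buy(price=103, qty=9): fills=#8x#6:6@102; bids=[#8:3@103 #2:5@97 #4:3@96] asks=[-]
After op 9 [order #9] limit_buy(price=100, qty=4): fills=none; bids=[#8:3@103 #9:4@100 #2:5@97 #4:3@96] asks=[-]

Answer: 6@102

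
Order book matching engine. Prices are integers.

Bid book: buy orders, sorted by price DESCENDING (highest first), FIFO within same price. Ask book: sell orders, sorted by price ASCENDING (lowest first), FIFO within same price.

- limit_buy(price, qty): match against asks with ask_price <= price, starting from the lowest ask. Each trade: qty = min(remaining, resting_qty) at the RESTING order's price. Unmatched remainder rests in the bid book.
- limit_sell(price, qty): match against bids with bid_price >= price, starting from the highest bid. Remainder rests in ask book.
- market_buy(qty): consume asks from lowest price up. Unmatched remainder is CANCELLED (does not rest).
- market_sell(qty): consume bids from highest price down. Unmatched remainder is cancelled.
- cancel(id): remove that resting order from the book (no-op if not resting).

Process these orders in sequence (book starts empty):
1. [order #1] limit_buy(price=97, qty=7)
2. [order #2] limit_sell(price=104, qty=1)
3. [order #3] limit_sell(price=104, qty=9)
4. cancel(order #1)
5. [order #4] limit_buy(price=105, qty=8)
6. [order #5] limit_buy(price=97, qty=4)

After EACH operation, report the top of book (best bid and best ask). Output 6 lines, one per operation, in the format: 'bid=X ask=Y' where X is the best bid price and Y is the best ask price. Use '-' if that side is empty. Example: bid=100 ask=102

After op 1 [order #1] limit_buy(price=97, qty=7): fills=none; bids=[#1:7@97] asks=[-]
After op 2 [order #2] limit_sell(price=104, qty=1): fills=none; bids=[#1:7@97] asks=[#2:1@104]
After op 3 [order #3] limit_sell(price=104, qty=9): fills=none; bids=[#1:7@97] asks=[#2:1@104 #3:9@104]
After op 4 cancel(order #1): fills=none; bids=[-] asks=[#2:1@104 #3:9@104]
After op 5 [order #4] limit_buy(price=105, qty=8): fills=#4x#2:1@104 #4x#3:7@104; bids=[-] asks=[#3:2@104]
After op 6 [order #5] limit_buy(price=97, qty=4): fills=none; bids=[#5:4@97] asks=[#3:2@104]

Answer: bid=97 ask=-
bid=97 ask=104
bid=97 ask=104
bid=- ask=104
bid=- ask=104
bid=97 ask=104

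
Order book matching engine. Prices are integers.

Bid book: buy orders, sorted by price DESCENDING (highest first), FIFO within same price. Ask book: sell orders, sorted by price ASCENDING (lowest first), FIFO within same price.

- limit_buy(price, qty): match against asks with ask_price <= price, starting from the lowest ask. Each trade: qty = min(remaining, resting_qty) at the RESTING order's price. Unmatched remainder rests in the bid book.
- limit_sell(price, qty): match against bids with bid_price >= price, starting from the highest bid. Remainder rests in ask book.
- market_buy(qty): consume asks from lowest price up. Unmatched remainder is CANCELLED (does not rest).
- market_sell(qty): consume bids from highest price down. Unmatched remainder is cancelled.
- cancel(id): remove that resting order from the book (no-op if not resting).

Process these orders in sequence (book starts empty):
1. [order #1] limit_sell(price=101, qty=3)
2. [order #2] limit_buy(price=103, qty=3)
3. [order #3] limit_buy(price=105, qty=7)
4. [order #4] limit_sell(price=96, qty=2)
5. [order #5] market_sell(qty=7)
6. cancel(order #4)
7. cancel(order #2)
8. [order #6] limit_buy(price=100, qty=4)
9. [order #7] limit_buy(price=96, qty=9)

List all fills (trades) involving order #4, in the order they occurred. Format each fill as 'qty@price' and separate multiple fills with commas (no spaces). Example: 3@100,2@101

Answer: 2@105

Derivation:
After op 1 [order #1] limit_sell(price=101, qty=3): fills=none; bids=[-] asks=[#1:3@101]
After op 2 [order #2] limit_buy(price=103, qty=3): fills=#2x#1:3@101; bids=[-] asks=[-]
After op 3 [order #3] limit_buy(price=105, qty=7): fills=none; bids=[#3:7@105] asks=[-]
After op 4 [order #4] limit_sell(price=96, qty=2): fills=#3x#4:2@105; bids=[#3:5@105] asks=[-]
After op 5 [order #5] market_sell(qty=7): fills=#3x#5:5@105; bids=[-] asks=[-]
After op 6 cancel(order #4): fills=none; bids=[-] asks=[-]
After op 7 cancel(order #2): fills=none; bids=[-] asks=[-]
After op 8 [order #6] limit_buy(price=100, qty=4): fills=none; bids=[#6:4@100] asks=[-]
After op 9 [order #7] limit_buy(price=96, qty=9): fills=none; bids=[#6:4@100 #7:9@96] asks=[-]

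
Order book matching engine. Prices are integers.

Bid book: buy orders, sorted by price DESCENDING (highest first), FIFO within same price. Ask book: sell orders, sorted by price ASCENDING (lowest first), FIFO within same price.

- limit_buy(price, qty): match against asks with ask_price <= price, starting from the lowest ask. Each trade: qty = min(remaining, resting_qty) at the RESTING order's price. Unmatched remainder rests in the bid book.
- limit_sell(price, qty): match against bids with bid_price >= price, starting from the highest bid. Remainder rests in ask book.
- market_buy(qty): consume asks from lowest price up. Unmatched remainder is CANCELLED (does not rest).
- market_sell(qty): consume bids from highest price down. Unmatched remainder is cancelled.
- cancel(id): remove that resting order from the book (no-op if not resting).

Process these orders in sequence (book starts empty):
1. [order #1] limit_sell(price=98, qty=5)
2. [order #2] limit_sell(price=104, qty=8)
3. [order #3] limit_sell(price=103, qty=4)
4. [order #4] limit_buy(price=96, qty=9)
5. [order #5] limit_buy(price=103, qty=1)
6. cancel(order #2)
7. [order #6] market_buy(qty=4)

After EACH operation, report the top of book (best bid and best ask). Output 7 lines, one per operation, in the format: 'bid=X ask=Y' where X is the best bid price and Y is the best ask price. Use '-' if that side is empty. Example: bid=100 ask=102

Answer: bid=- ask=98
bid=- ask=98
bid=- ask=98
bid=96 ask=98
bid=96 ask=98
bid=96 ask=98
bid=96 ask=103

Derivation:
After op 1 [order #1] limit_sell(price=98, qty=5): fills=none; bids=[-] asks=[#1:5@98]
After op 2 [order #2] limit_sell(price=104, qty=8): fills=none; bids=[-] asks=[#1:5@98 #2:8@104]
After op 3 [order #3] limit_sell(price=103, qty=4): fills=none; bids=[-] asks=[#1:5@98 #3:4@103 #2:8@104]
After op 4 [order #4] limit_buy(price=96, qty=9): fills=none; bids=[#4:9@96] asks=[#1:5@98 #3:4@103 #2:8@104]
After op 5 [order #5] limit_buy(price=103, qty=1): fills=#5x#1:1@98; bids=[#4:9@96] asks=[#1:4@98 #3:4@103 #2:8@104]
After op 6 cancel(order #2): fills=none; bids=[#4:9@96] asks=[#1:4@98 #3:4@103]
After op 7 [order #6] market_buy(qty=4): fills=#6x#1:4@98; bids=[#4:9@96] asks=[#3:4@103]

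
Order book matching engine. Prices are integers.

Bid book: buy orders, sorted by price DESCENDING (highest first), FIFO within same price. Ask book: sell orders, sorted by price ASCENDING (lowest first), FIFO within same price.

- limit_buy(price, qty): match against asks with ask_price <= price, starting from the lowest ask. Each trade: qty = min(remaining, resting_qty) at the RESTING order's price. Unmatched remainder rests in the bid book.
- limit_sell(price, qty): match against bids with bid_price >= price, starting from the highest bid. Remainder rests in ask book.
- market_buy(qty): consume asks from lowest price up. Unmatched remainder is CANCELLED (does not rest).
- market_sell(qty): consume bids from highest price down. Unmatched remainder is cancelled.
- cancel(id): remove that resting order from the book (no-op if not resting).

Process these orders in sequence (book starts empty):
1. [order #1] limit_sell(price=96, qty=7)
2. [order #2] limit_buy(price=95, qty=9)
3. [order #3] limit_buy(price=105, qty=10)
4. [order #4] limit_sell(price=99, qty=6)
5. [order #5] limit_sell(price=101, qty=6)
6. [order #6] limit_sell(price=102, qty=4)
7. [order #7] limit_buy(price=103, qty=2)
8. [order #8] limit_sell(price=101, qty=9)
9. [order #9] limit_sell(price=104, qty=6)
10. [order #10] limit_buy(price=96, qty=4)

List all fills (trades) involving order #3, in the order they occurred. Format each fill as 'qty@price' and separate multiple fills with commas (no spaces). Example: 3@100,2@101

After op 1 [order #1] limit_sell(price=96, qty=7): fills=none; bids=[-] asks=[#1:7@96]
After op 2 [order #2] limit_buy(price=95, qty=9): fills=none; bids=[#2:9@95] asks=[#1:7@96]
After op 3 [order #3] limit_buy(price=105, qty=10): fills=#3x#1:7@96; bids=[#3:3@105 #2:9@95] asks=[-]
After op 4 [order #4] limit_sell(price=99, qty=6): fills=#3x#4:3@105; bids=[#2:9@95] asks=[#4:3@99]
After op 5 [order #5] limit_sell(price=101, qty=6): fills=none; bids=[#2:9@95] asks=[#4:3@99 #5:6@101]
After op 6 [order #6] limit_sell(price=102, qty=4): fills=none; bids=[#2:9@95] asks=[#4:3@99 #5:6@101 #6:4@102]
After op 7 [order #7] limit_buy(price=103, qty=2): fills=#7x#4:2@99; bids=[#2:9@95] asks=[#4:1@99 #5:6@101 #6:4@102]
After op 8 [order #8] limit_sell(price=101, qty=9): fills=none; bids=[#2:9@95] asks=[#4:1@99 #5:6@101 #8:9@101 #6:4@102]
After op 9 [order #9] limit_sell(price=104, qty=6): fills=none; bids=[#2:9@95] asks=[#4:1@99 #5:6@101 #8:9@101 #6:4@102 #9:6@104]
After op 10 [order #10] limit_buy(price=96, qty=4): fills=none; bids=[#10:4@96 #2:9@95] asks=[#4:1@99 #5:6@101 #8:9@101 #6:4@102 #9:6@104]

Answer: 7@96,3@105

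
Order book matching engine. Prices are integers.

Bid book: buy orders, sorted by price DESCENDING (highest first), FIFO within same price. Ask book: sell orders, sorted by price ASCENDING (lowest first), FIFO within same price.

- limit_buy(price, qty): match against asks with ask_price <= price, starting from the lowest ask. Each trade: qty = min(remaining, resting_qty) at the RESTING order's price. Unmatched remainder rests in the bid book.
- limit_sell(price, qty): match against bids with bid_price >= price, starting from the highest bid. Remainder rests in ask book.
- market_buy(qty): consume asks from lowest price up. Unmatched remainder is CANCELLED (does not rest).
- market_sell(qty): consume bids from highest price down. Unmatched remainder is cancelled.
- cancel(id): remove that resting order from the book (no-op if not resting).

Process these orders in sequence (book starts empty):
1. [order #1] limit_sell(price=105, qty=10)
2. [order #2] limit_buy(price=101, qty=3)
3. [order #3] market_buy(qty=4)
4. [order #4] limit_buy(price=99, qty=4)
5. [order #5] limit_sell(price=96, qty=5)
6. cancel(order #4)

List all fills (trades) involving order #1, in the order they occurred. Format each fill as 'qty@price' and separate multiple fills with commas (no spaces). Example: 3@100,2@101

After op 1 [order #1] limit_sell(price=105, qty=10): fills=none; bids=[-] asks=[#1:10@105]
After op 2 [order #2] limit_buy(price=101, qty=3): fills=none; bids=[#2:3@101] asks=[#1:10@105]
After op 3 [order #3] market_buy(qty=4): fills=#3x#1:4@105; bids=[#2:3@101] asks=[#1:6@105]
After op 4 [order #4] limit_buy(price=99, qty=4): fills=none; bids=[#2:3@101 #4:4@99] asks=[#1:6@105]
After op 5 [order #5] limit_sell(price=96, qty=5): fills=#2x#5:3@101 #4x#5:2@99; bids=[#4:2@99] asks=[#1:6@105]
After op 6 cancel(order #4): fills=none; bids=[-] asks=[#1:6@105]

Answer: 4@105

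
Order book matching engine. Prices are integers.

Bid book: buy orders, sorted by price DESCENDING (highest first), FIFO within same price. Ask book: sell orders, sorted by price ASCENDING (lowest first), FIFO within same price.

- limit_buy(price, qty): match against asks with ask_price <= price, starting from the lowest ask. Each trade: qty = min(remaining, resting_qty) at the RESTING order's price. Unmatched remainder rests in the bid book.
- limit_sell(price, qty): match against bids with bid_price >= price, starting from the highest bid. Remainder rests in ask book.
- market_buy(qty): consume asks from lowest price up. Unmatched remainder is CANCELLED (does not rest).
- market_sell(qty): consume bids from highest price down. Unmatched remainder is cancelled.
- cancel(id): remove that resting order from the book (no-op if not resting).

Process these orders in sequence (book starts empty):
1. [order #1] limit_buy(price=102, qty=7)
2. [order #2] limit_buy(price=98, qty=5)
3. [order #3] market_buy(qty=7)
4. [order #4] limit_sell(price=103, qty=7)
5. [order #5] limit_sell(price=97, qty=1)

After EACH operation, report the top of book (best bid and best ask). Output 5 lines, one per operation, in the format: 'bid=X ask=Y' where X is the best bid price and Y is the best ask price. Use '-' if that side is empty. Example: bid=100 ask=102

Answer: bid=102 ask=-
bid=102 ask=-
bid=102 ask=-
bid=102 ask=103
bid=102 ask=103

Derivation:
After op 1 [order #1] limit_buy(price=102, qty=7): fills=none; bids=[#1:7@102] asks=[-]
After op 2 [order #2] limit_buy(price=98, qty=5): fills=none; bids=[#1:7@102 #2:5@98] asks=[-]
After op 3 [order #3] market_buy(qty=7): fills=none; bids=[#1:7@102 #2:5@98] asks=[-]
After op 4 [order #4] limit_sell(price=103, qty=7): fills=none; bids=[#1:7@102 #2:5@98] asks=[#4:7@103]
After op 5 [order #5] limit_sell(price=97, qty=1): fills=#1x#5:1@102; bids=[#1:6@102 #2:5@98] asks=[#4:7@103]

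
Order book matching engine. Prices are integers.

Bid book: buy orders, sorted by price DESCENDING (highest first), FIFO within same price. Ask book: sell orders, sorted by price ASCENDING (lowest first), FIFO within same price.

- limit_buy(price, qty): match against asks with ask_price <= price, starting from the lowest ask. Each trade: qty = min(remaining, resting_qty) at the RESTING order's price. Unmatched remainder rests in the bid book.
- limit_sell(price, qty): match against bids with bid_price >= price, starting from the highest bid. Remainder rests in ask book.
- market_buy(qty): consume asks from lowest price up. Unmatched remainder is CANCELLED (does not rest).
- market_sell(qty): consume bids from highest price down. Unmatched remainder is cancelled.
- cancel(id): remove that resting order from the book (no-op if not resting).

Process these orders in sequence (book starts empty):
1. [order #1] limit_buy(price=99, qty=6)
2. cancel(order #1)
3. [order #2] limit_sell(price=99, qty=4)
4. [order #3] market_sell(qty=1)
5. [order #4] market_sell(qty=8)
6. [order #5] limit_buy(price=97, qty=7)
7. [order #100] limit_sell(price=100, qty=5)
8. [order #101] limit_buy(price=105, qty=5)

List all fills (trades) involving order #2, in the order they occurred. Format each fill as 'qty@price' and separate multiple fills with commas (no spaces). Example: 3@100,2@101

Answer: 4@99

Derivation:
After op 1 [order #1] limit_buy(price=99, qty=6): fills=none; bids=[#1:6@99] asks=[-]
After op 2 cancel(order #1): fills=none; bids=[-] asks=[-]
After op 3 [order #2] limit_sell(price=99, qty=4): fills=none; bids=[-] asks=[#2:4@99]
After op 4 [order #3] market_sell(qty=1): fills=none; bids=[-] asks=[#2:4@99]
After op 5 [order #4] market_sell(qty=8): fills=none; bids=[-] asks=[#2:4@99]
After op 6 [order #5] limit_buy(price=97, qty=7): fills=none; bids=[#5:7@97] asks=[#2:4@99]
After op 7 [order #100] limit_sell(price=100, qty=5): fills=none; bids=[#5:7@97] asks=[#2:4@99 #100:5@100]
After op 8 [order #101] limit_buy(price=105, qty=5): fills=#101x#2:4@99 #101x#100:1@100; bids=[#5:7@97] asks=[#100:4@100]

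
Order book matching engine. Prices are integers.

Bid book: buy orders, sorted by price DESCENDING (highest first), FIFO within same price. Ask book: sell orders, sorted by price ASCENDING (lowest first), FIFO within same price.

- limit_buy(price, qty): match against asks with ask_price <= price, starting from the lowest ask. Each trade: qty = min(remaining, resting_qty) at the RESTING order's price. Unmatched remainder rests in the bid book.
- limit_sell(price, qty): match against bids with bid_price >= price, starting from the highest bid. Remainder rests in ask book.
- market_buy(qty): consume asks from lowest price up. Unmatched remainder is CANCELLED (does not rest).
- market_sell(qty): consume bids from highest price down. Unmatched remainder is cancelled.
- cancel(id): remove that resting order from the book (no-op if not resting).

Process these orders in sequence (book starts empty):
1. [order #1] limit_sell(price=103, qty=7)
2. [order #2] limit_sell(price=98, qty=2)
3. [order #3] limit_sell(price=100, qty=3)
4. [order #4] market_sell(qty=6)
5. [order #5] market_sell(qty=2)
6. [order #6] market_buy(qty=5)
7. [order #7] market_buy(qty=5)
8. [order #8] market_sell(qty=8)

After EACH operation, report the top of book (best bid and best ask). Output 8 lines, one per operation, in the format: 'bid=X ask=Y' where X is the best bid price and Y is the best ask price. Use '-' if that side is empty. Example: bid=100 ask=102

Answer: bid=- ask=103
bid=- ask=98
bid=- ask=98
bid=- ask=98
bid=- ask=98
bid=- ask=103
bid=- ask=103
bid=- ask=103

Derivation:
After op 1 [order #1] limit_sell(price=103, qty=7): fills=none; bids=[-] asks=[#1:7@103]
After op 2 [order #2] limit_sell(price=98, qty=2): fills=none; bids=[-] asks=[#2:2@98 #1:7@103]
After op 3 [order #3] limit_sell(price=100, qty=3): fills=none; bids=[-] asks=[#2:2@98 #3:3@100 #1:7@103]
After op 4 [order #4] market_sell(qty=6): fills=none; bids=[-] asks=[#2:2@98 #3:3@100 #1:7@103]
After op 5 [order #5] market_sell(qty=2): fills=none; bids=[-] asks=[#2:2@98 #3:3@100 #1:7@103]
After op 6 [order #6] market_buy(qty=5): fills=#6x#2:2@98 #6x#3:3@100; bids=[-] asks=[#1:7@103]
After op 7 [order #7] market_buy(qty=5): fills=#7x#1:5@103; bids=[-] asks=[#1:2@103]
After op 8 [order #8] market_sell(qty=8): fills=none; bids=[-] asks=[#1:2@103]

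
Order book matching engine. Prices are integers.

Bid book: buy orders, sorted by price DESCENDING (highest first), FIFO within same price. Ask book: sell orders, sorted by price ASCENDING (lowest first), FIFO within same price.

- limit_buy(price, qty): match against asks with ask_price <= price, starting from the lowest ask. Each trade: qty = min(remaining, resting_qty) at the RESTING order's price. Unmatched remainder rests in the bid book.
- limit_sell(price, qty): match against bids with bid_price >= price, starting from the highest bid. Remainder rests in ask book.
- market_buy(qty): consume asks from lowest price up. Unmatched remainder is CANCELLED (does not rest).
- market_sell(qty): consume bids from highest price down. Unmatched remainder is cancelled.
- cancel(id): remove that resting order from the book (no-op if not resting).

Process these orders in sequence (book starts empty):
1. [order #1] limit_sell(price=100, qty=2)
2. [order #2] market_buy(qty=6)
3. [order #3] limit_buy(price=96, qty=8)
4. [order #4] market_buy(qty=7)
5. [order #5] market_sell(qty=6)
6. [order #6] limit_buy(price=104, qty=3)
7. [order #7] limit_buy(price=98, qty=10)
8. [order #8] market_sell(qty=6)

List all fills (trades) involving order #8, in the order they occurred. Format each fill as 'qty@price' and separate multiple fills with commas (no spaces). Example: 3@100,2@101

Answer: 3@104,3@98

Derivation:
After op 1 [order #1] limit_sell(price=100, qty=2): fills=none; bids=[-] asks=[#1:2@100]
After op 2 [order #2] market_buy(qty=6): fills=#2x#1:2@100; bids=[-] asks=[-]
After op 3 [order #3] limit_buy(price=96, qty=8): fills=none; bids=[#3:8@96] asks=[-]
After op 4 [order #4] market_buy(qty=7): fills=none; bids=[#3:8@96] asks=[-]
After op 5 [order #5] market_sell(qty=6): fills=#3x#5:6@96; bids=[#3:2@96] asks=[-]
After op 6 [order #6] limit_buy(price=104, qty=3): fills=none; bids=[#6:3@104 #3:2@96] asks=[-]
After op 7 [order #7] limit_buy(price=98, qty=10): fills=none; bids=[#6:3@104 #7:10@98 #3:2@96] asks=[-]
After op 8 [order #8] market_sell(qty=6): fills=#6x#8:3@104 #7x#8:3@98; bids=[#7:7@98 #3:2@96] asks=[-]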